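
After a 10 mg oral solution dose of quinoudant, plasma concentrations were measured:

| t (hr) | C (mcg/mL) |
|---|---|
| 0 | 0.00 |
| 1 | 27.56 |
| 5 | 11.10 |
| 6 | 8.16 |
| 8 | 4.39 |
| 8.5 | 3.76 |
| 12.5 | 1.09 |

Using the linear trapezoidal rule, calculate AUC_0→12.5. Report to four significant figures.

Trapezoidal AUC_0→12.5:
  [0→1]: (0.00+27.56)/2 × 1 = 13.78
  [1→5]: (27.56+11.10)/2 × 4 = 77.32
  [5→6]: (11.10+8.16)/2 × 1 = 9.63
  [6→8]: (8.16+4.39)/2 × 2 = 12.55
  [8→8.5]: (4.39+3.76)/2 × 0.5 = 2.0375
  [8.5→12.5]: (3.76+1.09)/2 × 4 = 9.7
  Sum = 125.0175 mcg/mL·hr

AUC = 125.0 mcg/mL·hr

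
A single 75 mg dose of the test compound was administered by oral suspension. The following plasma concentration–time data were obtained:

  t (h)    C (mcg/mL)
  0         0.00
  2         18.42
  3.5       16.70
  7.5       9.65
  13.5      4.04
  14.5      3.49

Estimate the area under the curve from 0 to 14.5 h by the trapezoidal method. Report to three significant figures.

Trapezoidal AUC_0→14.5:
  [0→2]: (0.00+18.42)/2 × 2 = 18.42
  [2→3.5]: (18.42+16.70)/2 × 1.5 = 26.34
  [3.5→7.5]: (16.70+9.65)/2 × 4 = 52.7
  [7.5→13.5]: (9.65+4.04)/2 × 6 = 41.07
  [13.5→14.5]: (4.04+3.49)/2 × 1 = 3.765
  Sum = 142.295 mcg/mL·h

AUC = 142 mcg/mL·h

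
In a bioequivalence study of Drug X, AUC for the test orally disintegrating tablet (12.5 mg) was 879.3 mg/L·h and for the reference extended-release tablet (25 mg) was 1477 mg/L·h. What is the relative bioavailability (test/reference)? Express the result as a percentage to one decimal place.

F_rel = 119.1%

F_rel = (AUC_test/D_test) / (AUC_ref/D_ref)
      = (879.3/12.5) / (1477/25)
      = 70.344 / 59.08 = 1.1907 = 119.07%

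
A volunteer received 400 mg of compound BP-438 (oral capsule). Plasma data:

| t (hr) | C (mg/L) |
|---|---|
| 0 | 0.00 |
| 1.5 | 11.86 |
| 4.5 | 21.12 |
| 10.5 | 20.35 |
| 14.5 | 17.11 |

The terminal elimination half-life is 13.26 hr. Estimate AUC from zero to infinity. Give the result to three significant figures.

AUC = 585 mg/L·hr

Trapezoidal AUC_0→14.5:
  [0→1.5]: (0.00+11.86)/2 × 1.5 = 8.895
  [1.5→4.5]: (11.86+21.12)/2 × 3 = 49.47
  [4.5→10.5]: (21.12+20.35)/2 × 6 = 124.41
  [10.5→14.5]: (20.35+17.11)/2 × 4 = 74.92
  Sum = 257.695 mg/L·hr
k_e = ln2 / t½ = 0.693147 / 13.26 = 0.0523 hr^-1
Extrapolated tail: C_last / k_e = 17.11 / 0.0523 = 327.151
AUC_0→∞ = 257.695 + 327.151 = 584.846 mg/L·hr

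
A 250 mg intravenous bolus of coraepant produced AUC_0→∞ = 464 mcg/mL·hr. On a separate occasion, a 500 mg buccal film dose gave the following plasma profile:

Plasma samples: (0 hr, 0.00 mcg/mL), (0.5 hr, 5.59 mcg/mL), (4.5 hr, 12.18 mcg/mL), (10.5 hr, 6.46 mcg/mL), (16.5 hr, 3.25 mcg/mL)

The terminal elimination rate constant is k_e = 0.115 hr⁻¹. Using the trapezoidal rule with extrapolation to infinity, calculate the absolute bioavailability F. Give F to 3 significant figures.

Trapezoidal AUC_0→16.5 (buccal film):
  [0→0.5]: (0.00+5.59)/2 × 0.5 = 1.3975
  [0.5→4.5]: (5.59+12.18)/2 × 4 = 35.54
  [4.5→10.5]: (12.18+6.46)/2 × 6 = 55.92
  [10.5→16.5]: (6.46+3.25)/2 × 6 = 29.13
  Sum = 121.9875 mcg/mL·hr
Tail: C_last/k_e = 3.25/0.115 = 28.261
AUC_0→∞ (buccal film) = 121.9875 + 28.261 = 150.2485 mcg/mL·hr
F = (AUC_ev/D_ev)/(AUC_iv/D_iv) = (150.2485/500)/(464/250) = 0.300497/1.856 = 0.1619

F = 0.162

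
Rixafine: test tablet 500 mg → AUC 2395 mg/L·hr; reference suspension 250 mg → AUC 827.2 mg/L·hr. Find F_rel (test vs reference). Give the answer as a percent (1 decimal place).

F_rel = (AUC_test/D_test) / (AUC_ref/D_ref)
      = (2395/500) / (827.2/250)
      = 4.79 / 3.3088 = 1.4477 = 144.77%

F_rel = 144.8%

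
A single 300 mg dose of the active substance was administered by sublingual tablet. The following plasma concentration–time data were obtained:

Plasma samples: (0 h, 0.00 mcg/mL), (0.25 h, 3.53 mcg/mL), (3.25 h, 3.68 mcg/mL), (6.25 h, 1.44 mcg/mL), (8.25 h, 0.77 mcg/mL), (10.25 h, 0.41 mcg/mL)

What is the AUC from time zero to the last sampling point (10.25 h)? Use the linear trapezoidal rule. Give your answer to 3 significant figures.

Trapezoidal AUC_0→10.25:
  [0→0.25]: (0.00+3.53)/2 × 0.25 = 0.44125
  [0.25→3.25]: (3.53+3.68)/2 × 3 = 10.815
  [3.25→6.25]: (3.68+1.44)/2 × 3 = 7.68
  [6.25→8.25]: (1.44+0.77)/2 × 2 = 2.21
  [8.25→10.25]: (0.77+0.41)/2 × 2 = 1.18
  Sum = 22.32625 mcg/mL·h

AUC = 22.3 mcg/mL·h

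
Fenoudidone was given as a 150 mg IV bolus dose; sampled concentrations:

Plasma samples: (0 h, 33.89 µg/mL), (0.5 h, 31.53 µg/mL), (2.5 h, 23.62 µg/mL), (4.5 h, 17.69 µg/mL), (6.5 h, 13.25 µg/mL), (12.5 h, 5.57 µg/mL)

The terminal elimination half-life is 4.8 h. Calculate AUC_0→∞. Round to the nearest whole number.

AUC = 239 µg/mL·h

Trapezoidal AUC_0→12.5:
  [0→0.5]: (33.89+31.53)/2 × 0.5 = 16.355
  [0.5→2.5]: (31.53+23.62)/2 × 2 = 55.15
  [2.5→4.5]: (23.62+17.69)/2 × 2 = 41.31
  [4.5→6.5]: (17.69+13.25)/2 × 2 = 30.94
  [6.5→12.5]: (13.25+5.57)/2 × 6 = 56.46
  Sum = 200.215 µg/mL·h
k_e = ln2 / t½ = 0.693147 / 4.8 = 0.1444 h^-1
Extrapolated tail: C_last / k_e = 5.57 / 0.1444 = 38.573
AUC_0→∞ = 200.215 + 38.573 = 238.788 µg/mL·h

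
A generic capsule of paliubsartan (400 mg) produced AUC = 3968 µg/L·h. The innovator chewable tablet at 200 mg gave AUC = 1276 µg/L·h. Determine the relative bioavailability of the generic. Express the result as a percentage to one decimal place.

F_rel = 155.5%

F_rel = (AUC_test/D_test) / (AUC_ref/D_ref)
      = (3968/400) / (1276/200)
      = 9.92 / 6.38 = 1.5549 = 155.49%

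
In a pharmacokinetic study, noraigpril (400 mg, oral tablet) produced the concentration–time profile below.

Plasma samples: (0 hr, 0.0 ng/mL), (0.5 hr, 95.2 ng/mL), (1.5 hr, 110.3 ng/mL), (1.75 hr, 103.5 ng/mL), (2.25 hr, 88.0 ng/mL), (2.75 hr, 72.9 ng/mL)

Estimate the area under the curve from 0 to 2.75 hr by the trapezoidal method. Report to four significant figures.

AUC = 241.4 ng/mL·hr

Trapezoidal AUC_0→2.75:
  [0→0.5]: (0.0+95.2)/2 × 0.5 = 23.8
  [0.5→1.5]: (95.2+110.3)/2 × 1 = 102.75
  [1.5→1.75]: (110.3+103.5)/2 × 0.25 = 26.725
  [1.75→2.25]: (103.5+88.0)/2 × 0.5 = 47.875
  [2.25→2.75]: (88.0+72.9)/2 × 0.5 = 40.225
  Sum = 241.375 ng/mL·hr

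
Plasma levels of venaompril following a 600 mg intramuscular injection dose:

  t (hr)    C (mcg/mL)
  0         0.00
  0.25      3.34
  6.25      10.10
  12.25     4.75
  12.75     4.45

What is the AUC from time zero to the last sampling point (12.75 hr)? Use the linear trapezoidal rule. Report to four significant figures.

Trapezoidal AUC_0→12.75:
  [0→0.25]: (0.00+3.34)/2 × 0.25 = 0.4175
  [0.25→6.25]: (3.34+10.10)/2 × 6 = 40.32
  [6.25→12.25]: (10.10+4.75)/2 × 6 = 44.55
  [12.25→12.75]: (4.75+4.45)/2 × 0.5 = 2.3
  Sum = 87.5875 mcg/mL·hr

AUC = 87.59 mcg/mL·hr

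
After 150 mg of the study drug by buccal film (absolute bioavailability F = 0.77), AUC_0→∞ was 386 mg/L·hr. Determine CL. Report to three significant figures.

CL = 0.299 L/hr

CL = F × Dose / AUC_0→∞
   = 0.77 × 150 / 386 = 0.299223 L/hr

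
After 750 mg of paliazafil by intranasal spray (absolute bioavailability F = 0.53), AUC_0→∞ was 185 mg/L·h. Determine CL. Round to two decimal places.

CL = 2.15 L/h

CL = F × Dose / AUC_0→∞
   = 0.53 × 750 / 185 = 2.14865 L/h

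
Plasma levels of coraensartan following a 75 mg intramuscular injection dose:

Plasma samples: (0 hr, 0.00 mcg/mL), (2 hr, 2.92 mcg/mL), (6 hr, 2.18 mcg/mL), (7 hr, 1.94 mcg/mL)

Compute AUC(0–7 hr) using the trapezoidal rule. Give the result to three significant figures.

Trapezoidal AUC_0→7:
  [0→2]: (0.00+2.92)/2 × 2 = 2.92
  [2→6]: (2.92+2.18)/2 × 4 = 10.2
  [6→7]: (2.18+1.94)/2 × 1 = 2.06
  Sum = 15.18 mcg/mL·hr

AUC = 15.2 mcg/mL·hr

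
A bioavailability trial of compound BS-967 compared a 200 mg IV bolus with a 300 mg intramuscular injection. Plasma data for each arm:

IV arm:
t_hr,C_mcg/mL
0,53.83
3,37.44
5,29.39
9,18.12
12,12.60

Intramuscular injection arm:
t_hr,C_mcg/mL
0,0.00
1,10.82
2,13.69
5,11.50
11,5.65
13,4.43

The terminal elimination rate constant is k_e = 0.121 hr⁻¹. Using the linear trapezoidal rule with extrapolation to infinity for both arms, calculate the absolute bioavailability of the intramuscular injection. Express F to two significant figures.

Trapezoidal AUC_0→12 (IV):
  [0→3]: (53.83+37.44)/2 × 3 = 136.905
  [3→5]: (37.44+29.39)/2 × 2 = 66.83
  [5→9]: (29.39+18.12)/2 × 4 = 95.02
  [9→12]: (18.12+12.60)/2 × 3 = 46.08
  Sum = 344.835 mcg/mL·hr
IV tail: 12.60/0.121 = 104.132; AUC_iv,0→∞ = 344.835 + 104.132 = 448.967 mcg/mL·hr
Trapezoidal AUC_0→13 (intramuscular injection):
  [0→1]: (0.00+10.82)/2 × 1 = 5.41
  [1→2]: (10.82+13.69)/2 × 1 = 12.255
  [2→5]: (13.69+11.50)/2 × 3 = 37.785
  [5→11]: (11.50+5.65)/2 × 6 = 51.45
  [11→13]: (5.65+4.43)/2 × 2 = 10.08
  Sum = 116.98 mcg/mL·hr
intramuscular injection tail: 4.43/0.121 = 36.612; AUC_ev,0→∞ = 116.98 + 36.612 = 153.592 mcg/mL·hr
F = (AUC_ev/D_ev)/(AUC_iv/D_iv) = (153.592/300)/(448.967/200) = 0.511973/2.244835 = 0.2281

F = 0.23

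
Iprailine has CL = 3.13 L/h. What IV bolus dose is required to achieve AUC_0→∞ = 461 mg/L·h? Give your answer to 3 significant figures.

Dose = 1440 mg

Dose_iv = CL × AUC_0→∞
     = 3.13 × 461 = 1442.93 mg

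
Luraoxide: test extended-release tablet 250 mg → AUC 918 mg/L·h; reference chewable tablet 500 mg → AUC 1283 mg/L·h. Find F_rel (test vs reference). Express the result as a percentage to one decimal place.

F_rel = (AUC_test/D_test) / (AUC_ref/D_ref)
      = (918/250) / (1283/500)
      = 3.672 / 2.566 = 1.4310 = 143.10%

F_rel = 143.1%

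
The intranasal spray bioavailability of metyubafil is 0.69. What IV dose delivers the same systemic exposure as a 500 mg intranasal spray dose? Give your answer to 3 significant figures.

Systemic exposure from an extravascular dose = F × D_ev, so the equivalent IV dose is F × D_ev.
D_iv = F × D_ev = 0.69 × 500 = 345 mg

D_iv = 345 mg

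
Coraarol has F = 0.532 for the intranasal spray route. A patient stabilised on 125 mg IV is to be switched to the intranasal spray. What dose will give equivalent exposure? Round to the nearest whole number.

D_intranasal = 235 mg

For equal systemic exposure: F × D_ev = D_iv
D_ev = D_iv / F = 125 / 0.532 = 234.962 mg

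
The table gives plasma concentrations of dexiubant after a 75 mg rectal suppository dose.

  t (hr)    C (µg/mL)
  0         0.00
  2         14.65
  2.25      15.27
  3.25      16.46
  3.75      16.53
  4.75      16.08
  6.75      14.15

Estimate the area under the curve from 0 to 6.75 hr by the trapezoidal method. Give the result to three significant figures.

Trapezoidal AUC_0→6.75:
  [0→2]: (0.00+14.65)/2 × 2 = 14.65
  [2→2.25]: (14.65+15.27)/2 × 0.25 = 3.74
  [2.25→3.25]: (15.27+16.46)/2 × 1 = 15.865
  [3.25→3.75]: (16.46+16.53)/2 × 0.5 = 8.2475
  [3.75→4.75]: (16.53+16.08)/2 × 1 = 16.305
  [4.75→6.75]: (16.08+14.15)/2 × 2 = 30.23
  Sum = 89.0375 µg/mL·hr

AUC = 89.0 µg/mL·hr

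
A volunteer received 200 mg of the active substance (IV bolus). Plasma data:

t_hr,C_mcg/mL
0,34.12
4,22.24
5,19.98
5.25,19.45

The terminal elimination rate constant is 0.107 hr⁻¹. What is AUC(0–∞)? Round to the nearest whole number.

AUC = 321 mcg/mL·hr

Trapezoidal AUC_0→5.25:
  [0→4]: (34.12+22.24)/2 × 4 = 112.72
  [4→5]: (22.24+19.98)/2 × 1 = 21.11
  [5→5.25]: (19.98+19.45)/2 × 0.25 = 4.92875
  Sum = 138.75875 mcg/mL·hr
Extrapolated tail: C_last / k_e = 19.45 / 0.107 = 181.776
AUC_0→∞ = 138.75875 + 181.776 = 320.53475 mcg/mL·hr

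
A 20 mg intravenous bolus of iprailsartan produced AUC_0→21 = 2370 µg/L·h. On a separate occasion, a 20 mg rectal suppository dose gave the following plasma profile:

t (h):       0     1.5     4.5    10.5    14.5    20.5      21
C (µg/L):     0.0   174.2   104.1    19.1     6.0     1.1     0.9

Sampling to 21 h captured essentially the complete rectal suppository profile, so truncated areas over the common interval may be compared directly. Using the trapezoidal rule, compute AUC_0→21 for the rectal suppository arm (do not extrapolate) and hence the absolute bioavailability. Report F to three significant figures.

Trapezoidal AUC_0→21 (rectal suppository):
  [0→1.5]: (0.0+174.2)/2 × 1.5 = 130.65
  [1.5→4.5]: (174.2+104.1)/2 × 3 = 417.45
  [4.5→10.5]: (104.1+19.1)/2 × 6 = 369.6
  [10.5→14.5]: (19.1+6.0)/2 × 4 = 50.2
  [14.5→20.5]: (6.0+1.1)/2 × 6 = 21.3
  [20.5→21]: (1.1+0.9)/2 × 0.5 = 0.5
  Sum = 989.7 µg/L·h
F = (AUC_ev/D_ev)/(AUC_iv/D_iv) = (989.7/20)/(2370/20) = 49.485/118.5 = 0.4176

F = 0.418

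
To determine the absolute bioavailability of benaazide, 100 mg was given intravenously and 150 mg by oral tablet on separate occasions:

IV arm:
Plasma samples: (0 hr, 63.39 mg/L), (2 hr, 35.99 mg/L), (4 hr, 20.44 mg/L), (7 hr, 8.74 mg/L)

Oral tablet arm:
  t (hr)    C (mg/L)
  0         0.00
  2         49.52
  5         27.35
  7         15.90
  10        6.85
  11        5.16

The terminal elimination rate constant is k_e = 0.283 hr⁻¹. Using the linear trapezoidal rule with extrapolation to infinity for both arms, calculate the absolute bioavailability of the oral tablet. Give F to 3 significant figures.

Trapezoidal AUC_0→7 (IV):
  [0→2]: (63.39+35.99)/2 × 2 = 99.38
  [2→4]: (35.99+20.44)/2 × 2 = 56.43
  [4→7]: (20.44+8.74)/2 × 3 = 43.77
  Sum = 199.58 mg/L·hr
IV tail: 8.74/0.283 = 30.883; AUC_iv,0→∞ = 199.58 + 30.883 = 230.463 mg/L·hr
Trapezoidal AUC_0→11 (oral tablet):
  [0→2]: (0.00+49.52)/2 × 2 = 49.52
  [2→5]: (49.52+27.35)/2 × 3 = 115.305
  [5→7]: (27.35+15.90)/2 × 2 = 43.25
  [7→10]: (15.90+6.85)/2 × 3 = 34.125
  [10→11]: (6.85+5.16)/2 × 1 = 6.005
  Sum = 248.205 mg/L·hr
oral tablet tail: 5.16/0.283 = 18.233; AUC_ev,0→∞ = 248.205 + 18.233 = 266.438 mg/L·hr
F = (AUC_ev/D_ev)/(AUC_iv/D_iv) = (266.438/150)/(230.463/100) = 1.77625/2.30463 = 0.7707

F = 0.771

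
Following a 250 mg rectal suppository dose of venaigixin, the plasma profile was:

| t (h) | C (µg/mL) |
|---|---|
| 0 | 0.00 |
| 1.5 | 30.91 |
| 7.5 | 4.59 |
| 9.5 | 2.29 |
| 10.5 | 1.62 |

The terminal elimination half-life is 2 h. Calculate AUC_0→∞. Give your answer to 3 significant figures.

Trapezoidal AUC_0→10.5:
  [0→1.5]: (0.00+30.91)/2 × 1.5 = 23.1825
  [1.5→7.5]: (30.91+4.59)/2 × 6 = 106.5
  [7.5→9.5]: (4.59+2.29)/2 × 2 = 6.88
  [9.5→10.5]: (2.29+1.62)/2 × 1 = 1.955
  Sum = 138.5175 µg/mL·h
k_e = ln2 / t½ = 0.693147 / 2 = 0.3466 h^-1
Extrapolated tail: C_last / k_e = 1.62 / 0.3466 = 4.674
AUC_0→∞ = 138.5175 + 4.674 = 143.1915 µg/mL·h

AUC = 143 µg/mL·h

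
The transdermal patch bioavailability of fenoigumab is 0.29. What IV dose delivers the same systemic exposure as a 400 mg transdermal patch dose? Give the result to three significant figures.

D_iv = 116 mg

Systemic exposure from an extravascular dose = F × D_ev, so the equivalent IV dose is F × D_ev.
D_iv = F × D_ev = 0.29 × 400 = 116 mg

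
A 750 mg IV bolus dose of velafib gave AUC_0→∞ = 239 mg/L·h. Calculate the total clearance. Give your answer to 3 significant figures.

CL = Dose_iv / AUC_0→∞
   = 750 / 239 = 3.13808 L/h

CL = 3.14 L/h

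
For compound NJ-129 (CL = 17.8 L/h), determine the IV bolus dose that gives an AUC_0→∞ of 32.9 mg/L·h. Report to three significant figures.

Dose = 586 mg

Dose_iv = CL × AUC_0→∞
     = 17.8 × 32.9 = 585.62 mg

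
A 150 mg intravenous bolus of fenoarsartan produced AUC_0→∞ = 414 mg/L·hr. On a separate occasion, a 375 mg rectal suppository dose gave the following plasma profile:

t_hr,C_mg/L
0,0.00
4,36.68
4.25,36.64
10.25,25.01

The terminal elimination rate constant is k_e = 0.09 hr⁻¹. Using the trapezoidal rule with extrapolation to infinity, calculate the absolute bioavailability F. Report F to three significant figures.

Trapezoidal AUC_0→10.25 (rectal suppository):
  [0→4]: (0.00+36.68)/2 × 4 = 73.36
  [4→4.25]: (36.68+36.64)/2 × 0.25 = 9.165
  [4.25→10.25]: (36.64+25.01)/2 × 6 = 184.95
  Sum = 267.475 mg/L·hr
Tail: C_last/k_e = 25.01/0.09 = 277.889
AUC_0→∞ (rectal suppository) = 267.475 + 277.889 = 545.364 mg/L·hr
F = (AUC_ev/D_ev)/(AUC_iv/D_iv) = (545.364/375)/(414/150) = 1.454304/2.76 = 0.5269

F = 0.527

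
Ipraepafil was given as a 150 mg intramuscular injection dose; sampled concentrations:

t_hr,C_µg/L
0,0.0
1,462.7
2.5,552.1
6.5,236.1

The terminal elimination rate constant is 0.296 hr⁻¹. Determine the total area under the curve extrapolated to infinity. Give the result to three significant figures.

AUC = 3370 µg/L·hr

Trapezoidal AUC_0→6.5:
  [0→1]: (0.0+462.7)/2 × 1 = 231.35
  [1→2.5]: (462.7+552.1)/2 × 1.5 = 761.1
  [2.5→6.5]: (552.1+236.1)/2 × 4 = 1576.4
  Sum = 2568.85 µg/L·hr
Extrapolated tail: C_last / k_e = 236.1 / 0.296 = 797.635
AUC_0→∞ = 2568.85 + 797.635 = 3366.485 µg/L·hr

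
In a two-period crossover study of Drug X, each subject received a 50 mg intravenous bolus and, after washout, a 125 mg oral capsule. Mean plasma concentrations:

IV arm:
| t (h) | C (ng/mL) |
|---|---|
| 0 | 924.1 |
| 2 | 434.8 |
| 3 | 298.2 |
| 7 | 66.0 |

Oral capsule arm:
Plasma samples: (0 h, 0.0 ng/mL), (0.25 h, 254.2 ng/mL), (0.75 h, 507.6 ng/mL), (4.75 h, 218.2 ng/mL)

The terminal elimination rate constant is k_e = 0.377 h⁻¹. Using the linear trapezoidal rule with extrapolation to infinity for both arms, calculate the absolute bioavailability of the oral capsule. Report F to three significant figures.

F = 0.343

Trapezoidal AUC_0→7 (IV):
  [0→2]: (924.1+434.8)/2 × 2 = 1358.9
  [2→3]: (434.8+298.2)/2 × 1 = 366.5
  [3→7]: (298.2+66.0)/2 × 4 = 728.4
  Sum = 2453.8 ng/mL·h
IV tail: 66.0/0.377 = 175.066; AUC_iv,0→∞ = 2453.8 + 175.066 = 2628.866 ng/mL·h
Trapezoidal AUC_0→4.75 (oral capsule):
  [0→0.25]: (0.0+254.2)/2 × 0.25 = 31.775
  [0.25→0.75]: (254.2+507.6)/2 × 0.5 = 190.45
  [0.75→4.75]: (507.6+218.2)/2 × 4 = 1451.6
  Sum = 1673.825 ng/mL·h
oral capsule tail: 218.2/0.377 = 578.780; AUC_ev,0→∞ = 1673.825 + 578.780 = 2252.605 ng/mL·h
F = (AUC_ev/D_ev)/(AUC_iv/D_iv) = (2252.605/125)/(2628.866/50) = 18.02084/52.57732 = 0.3427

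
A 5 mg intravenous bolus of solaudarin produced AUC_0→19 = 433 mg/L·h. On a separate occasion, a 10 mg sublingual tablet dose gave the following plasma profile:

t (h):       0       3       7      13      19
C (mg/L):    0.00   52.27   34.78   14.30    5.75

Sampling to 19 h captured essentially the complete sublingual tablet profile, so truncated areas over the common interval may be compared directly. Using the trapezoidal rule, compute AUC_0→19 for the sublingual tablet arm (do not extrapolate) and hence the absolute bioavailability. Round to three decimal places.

Trapezoidal AUC_0→19 (sublingual tablet):
  [0→3]: (0.00+52.27)/2 × 3 = 78.405
  [3→7]: (52.27+34.78)/2 × 4 = 174.1
  [7→13]: (34.78+14.30)/2 × 6 = 147.24
  [13→19]: (14.30+5.75)/2 × 6 = 60.15
  Sum = 459.895 mg/L·h
F = (AUC_ev/D_ev)/(AUC_iv/D_iv) = (459.895/10)/(433/5) = 45.9895/86.6 = 0.5311

F = 0.531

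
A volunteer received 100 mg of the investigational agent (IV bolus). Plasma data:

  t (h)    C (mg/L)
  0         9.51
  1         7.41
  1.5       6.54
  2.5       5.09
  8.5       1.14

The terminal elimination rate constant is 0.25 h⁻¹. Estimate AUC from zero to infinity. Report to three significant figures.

AUC = 41.0 mg/L·h

Trapezoidal AUC_0→8.5:
  [0→1]: (9.51+7.41)/2 × 1 = 8.46
  [1→1.5]: (7.41+6.54)/2 × 0.5 = 3.4875
  [1.5→2.5]: (6.54+5.09)/2 × 1 = 5.815
  [2.5→8.5]: (5.09+1.14)/2 × 6 = 18.69
  Sum = 36.4525 mg/L·h
Extrapolated tail: C_last / k_e = 1.14 / 0.25 = 4.560
AUC_0→∞ = 36.4525 + 4.560 = 41.0125 mg/L·h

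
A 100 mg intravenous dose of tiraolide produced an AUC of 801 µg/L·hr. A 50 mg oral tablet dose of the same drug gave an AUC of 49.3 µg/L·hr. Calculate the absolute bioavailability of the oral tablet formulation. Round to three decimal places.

F = 0.123

F = (AUC_ev / D_ev) / (AUC_iv / D_iv)
  = (49.3/50) / (801/100)
  = 0.986 / 8.01 = 0.1231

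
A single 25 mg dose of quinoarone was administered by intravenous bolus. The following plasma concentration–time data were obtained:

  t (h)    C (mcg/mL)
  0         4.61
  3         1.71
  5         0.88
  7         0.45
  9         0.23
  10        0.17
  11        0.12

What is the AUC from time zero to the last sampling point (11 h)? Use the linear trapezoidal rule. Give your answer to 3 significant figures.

AUC = 14.4 mcg/mL·h

Trapezoidal AUC_0→11:
  [0→3]: (4.61+1.71)/2 × 3 = 9.48
  [3→5]: (1.71+0.88)/2 × 2 = 2.59
  [5→7]: (0.88+0.45)/2 × 2 = 1.33
  [7→9]: (0.45+0.23)/2 × 2 = 0.68
  [9→10]: (0.23+0.17)/2 × 1 = 0.2
  [10→11]: (0.17+0.12)/2 × 1 = 0.145
  Sum = 14.425 mcg/mL·h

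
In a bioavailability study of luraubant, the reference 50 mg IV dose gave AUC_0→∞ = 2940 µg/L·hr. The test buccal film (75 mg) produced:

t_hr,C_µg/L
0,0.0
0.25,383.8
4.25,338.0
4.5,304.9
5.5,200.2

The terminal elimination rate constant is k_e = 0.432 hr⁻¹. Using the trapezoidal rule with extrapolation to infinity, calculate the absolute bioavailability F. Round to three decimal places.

F = 0.519

Trapezoidal AUC_0→5.5 (buccal film):
  [0→0.25]: (0.0+383.8)/2 × 0.25 = 47.975
  [0.25→4.25]: (383.8+338.0)/2 × 4 = 1443.6
  [4.25→4.5]: (338.0+304.9)/2 × 0.25 = 80.3625
  [4.5→5.5]: (304.9+200.2)/2 × 1 = 252.55
  Sum = 1824.4875 µg/L·hr
Tail: C_last/k_e = 200.2/0.432 = 463.426
AUC_0→∞ (buccal film) = 1824.4875 + 463.426 = 2287.9135 µg/L·hr
F = (AUC_ev/D_ev)/(AUC_iv/D_iv) = (2287.9135/75)/(2940/50) = 30.5055/58.8 = 0.5188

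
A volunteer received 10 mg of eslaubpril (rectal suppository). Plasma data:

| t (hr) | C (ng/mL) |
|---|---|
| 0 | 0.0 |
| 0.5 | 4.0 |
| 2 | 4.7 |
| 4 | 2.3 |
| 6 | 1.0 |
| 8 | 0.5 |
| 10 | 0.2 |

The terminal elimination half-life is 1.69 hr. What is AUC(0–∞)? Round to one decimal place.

AUC = 20.5 ng/mL·hr

Trapezoidal AUC_0→10:
  [0→0.5]: (0.0+4.0)/2 × 0.5 = 1.0
  [0.5→2]: (4.0+4.7)/2 × 1.5 = 6.525
  [2→4]: (4.7+2.3)/2 × 2 = 7.0
  [4→6]: (2.3+1.0)/2 × 2 = 3.3
  [6→8]: (1.0+0.5)/2 × 2 = 1.5
  [8→10]: (0.5+0.2)/2 × 2 = 0.7
  Sum = 20.025 ng/mL·hr
k_e = ln2 / t½ = 0.693147 / 1.69 = 0.4101 hr^-1
Extrapolated tail: C_last / k_e = 0.2 / 0.4101 = 0.488
AUC_0→∞ = 20.025 + 0.488 = 20.513 ng/mL·hr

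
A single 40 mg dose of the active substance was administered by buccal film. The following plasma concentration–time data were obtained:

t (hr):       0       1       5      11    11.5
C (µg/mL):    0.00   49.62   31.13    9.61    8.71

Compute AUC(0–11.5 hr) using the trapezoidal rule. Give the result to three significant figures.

AUC = 313 µg/mL·hr

Trapezoidal AUC_0→11.5:
  [0→1]: (0.00+49.62)/2 × 1 = 24.81
  [1→5]: (49.62+31.13)/2 × 4 = 161.5
  [5→11]: (31.13+9.61)/2 × 6 = 122.22
  [11→11.5]: (9.61+8.71)/2 × 0.5 = 4.58
  Sum = 313.11 µg/mL·hr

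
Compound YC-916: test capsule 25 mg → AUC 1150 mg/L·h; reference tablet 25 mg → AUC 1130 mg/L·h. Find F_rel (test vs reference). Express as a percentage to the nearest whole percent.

F_rel = (AUC_test/D_test) / (AUC_ref/D_ref)
      = (1150/25) / (1130/25)
      = 46 / 45.2 = 1.0177 = 101.77%

F_rel = 102%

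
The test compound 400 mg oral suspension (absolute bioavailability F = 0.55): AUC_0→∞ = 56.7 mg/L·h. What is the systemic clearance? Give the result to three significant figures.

CL = F × Dose / AUC_0→∞
   = 0.55 × 400 / 56.7 = 3.88007 L/h

CL = 3.88 L/h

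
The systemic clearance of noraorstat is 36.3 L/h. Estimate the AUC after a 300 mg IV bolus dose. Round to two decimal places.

AUC_0→∞ = Dose_iv / CL
        = 300 / 36.3 = 8.26446 mg/L·h

AUC = 8.26 mg/L·h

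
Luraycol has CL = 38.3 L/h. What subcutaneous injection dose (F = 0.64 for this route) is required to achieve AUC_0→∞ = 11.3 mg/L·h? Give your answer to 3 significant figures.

Dose = 676 mg

Dose = CL × AUC_0→∞ / F
     = 38.3 × 11.3 / 0.64 = 676.234 mg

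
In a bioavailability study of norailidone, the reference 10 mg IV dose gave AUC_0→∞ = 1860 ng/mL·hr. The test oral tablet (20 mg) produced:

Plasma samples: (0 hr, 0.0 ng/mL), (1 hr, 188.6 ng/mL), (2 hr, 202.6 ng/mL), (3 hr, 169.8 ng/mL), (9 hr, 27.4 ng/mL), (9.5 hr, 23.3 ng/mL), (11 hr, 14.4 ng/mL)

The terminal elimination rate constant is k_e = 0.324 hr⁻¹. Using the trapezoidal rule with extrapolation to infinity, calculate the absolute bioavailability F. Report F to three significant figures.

Trapezoidal AUC_0→11 (oral tablet):
  [0→1]: (0.0+188.6)/2 × 1 = 94.3
  [1→2]: (188.6+202.6)/2 × 1 = 195.6
  [2→3]: (202.6+169.8)/2 × 1 = 186.2
  [3→9]: (169.8+27.4)/2 × 6 = 591.6
  [9→9.5]: (27.4+23.3)/2 × 0.5 = 12.675
  [9.5→11]: (23.3+14.4)/2 × 1.5 = 28.275
  Sum = 1108.65 ng/mL·hr
Tail: C_last/k_e = 14.4/0.324 = 44.444
AUC_0→∞ (oral tablet) = 1108.65 + 44.444 = 1153.094 ng/mL·hr
F = (AUC_ev/D_ev)/(AUC_iv/D_iv) = (1153.094/20)/(1860/10) = 57.6547/186 = 0.3100

F = 0.310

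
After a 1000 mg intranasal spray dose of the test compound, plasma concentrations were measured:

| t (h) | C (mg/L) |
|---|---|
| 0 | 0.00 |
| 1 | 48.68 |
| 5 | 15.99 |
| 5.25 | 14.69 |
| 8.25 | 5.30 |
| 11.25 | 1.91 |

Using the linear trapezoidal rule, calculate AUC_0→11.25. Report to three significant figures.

AUC = 198 mg/L·h

Trapezoidal AUC_0→11.25:
  [0→1]: (0.00+48.68)/2 × 1 = 24.34
  [1→5]: (48.68+15.99)/2 × 4 = 129.34
  [5→5.25]: (15.99+14.69)/2 × 0.25 = 3.835
  [5.25→8.25]: (14.69+5.30)/2 × 3 = 29.985
  [8.25→11.25]: (5.30+1.91)/2 × 3 = 10.815
  Sum = 198.315 mg/L·h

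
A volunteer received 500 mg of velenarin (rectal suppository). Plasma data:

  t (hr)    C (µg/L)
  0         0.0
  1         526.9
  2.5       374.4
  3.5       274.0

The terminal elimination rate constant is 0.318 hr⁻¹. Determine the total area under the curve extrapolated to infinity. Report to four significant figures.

Trapezoidal AUC_0→3.5:
  [0→1]: (0.0+526.9)/2 × 1 = 263.45
  [1→2.5]: (526.9+374.4)/2 × 1.5 = 675.975
  [2.5→3.5]: (374.4+274.0)/2 × 1 = 324.2
  Sum = 1263.625 µg/L·hr
Extrapolated tail: C_last / k_e = 274.0 / 0.318 = 861.635
AUC_0→∞ = 1263.625 + 861.635 = 2125.26 µg/L·hr

AUC = 2125 µg/L·hr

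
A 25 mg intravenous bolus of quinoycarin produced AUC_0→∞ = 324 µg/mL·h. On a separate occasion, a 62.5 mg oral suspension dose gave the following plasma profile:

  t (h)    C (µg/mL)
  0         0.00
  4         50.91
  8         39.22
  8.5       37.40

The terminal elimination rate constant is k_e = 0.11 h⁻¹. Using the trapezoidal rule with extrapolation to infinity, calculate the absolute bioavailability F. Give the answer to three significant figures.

F = 0.792

Trapezoidal AUC_0→8.5 (oral suspension):
  [0→4]: (0.00+50.91)/2 × 4 = 101.82
  [4→8]: (50.91+39.22)/2 × 4 = 180.26
  [8→8.5]: (39.22+37.40)/2 × 0.5 = 19.155
  Sum = 301.235 µg/mL·h
Tail: C_last/k_e = 37.40/0.11 = 340.000
AUC_0→∞ (oral suspension) = 301.235 + 340.000 = 641.235 µg/mL·h
F = (AUC_ev/D_ev)/(AUC_iv/D_iv) = (641.235/62.5)/(324/25) = 10.25976/12.96 = 0.7916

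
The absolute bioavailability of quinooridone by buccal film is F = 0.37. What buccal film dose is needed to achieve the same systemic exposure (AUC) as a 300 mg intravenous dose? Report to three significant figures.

For equal systemic exposure: F × D_ev = D_iv
D_ev = D_iv / F = 300 / 0.37 = 810.811 mg

D_buccal = 811 mg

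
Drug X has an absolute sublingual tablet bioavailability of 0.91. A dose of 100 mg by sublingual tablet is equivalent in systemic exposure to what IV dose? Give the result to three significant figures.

D_iv = 91.0 mg

Systemic exposure from an extravascular dose = F × D_ev, so the equivalent IV dose is F × D_ev.
D_iv = F × D_ev = 0.91 × 100 = 91 mg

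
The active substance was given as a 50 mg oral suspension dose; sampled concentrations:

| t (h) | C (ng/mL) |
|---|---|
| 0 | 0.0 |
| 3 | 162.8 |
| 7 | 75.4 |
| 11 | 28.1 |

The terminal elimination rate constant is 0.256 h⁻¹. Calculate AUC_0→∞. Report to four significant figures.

Trapezoidal AUC_0→11:
  [0→3]: (0.0+162.8)/2 × 3 = 244.2
  [3→7]: (162.8+75.4)/2 × 4 = 476.4
  [7→11]: (75.4+28.1)/2 × 4 = 207.0
  Sum = 927.6 ng/mL·h
Extrapolated tail: C_last / k_e = 28.1 / 0.256 = 109.766
AUC_0→∞ = 927.6 + 109.766 = 1037.366 ng/mL·h

AUC = 1037 ng/mL·h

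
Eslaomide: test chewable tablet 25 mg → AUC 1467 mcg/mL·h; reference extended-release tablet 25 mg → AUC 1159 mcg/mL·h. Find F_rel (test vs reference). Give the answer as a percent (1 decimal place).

F_rel = 126.6%

F_rel = (AUC_test/D_test) / (AUC_ref/D_ref)
      = (1467/25) / (1159/25)
      = 58.68 / 46.36 = 1.2657 = 126.57%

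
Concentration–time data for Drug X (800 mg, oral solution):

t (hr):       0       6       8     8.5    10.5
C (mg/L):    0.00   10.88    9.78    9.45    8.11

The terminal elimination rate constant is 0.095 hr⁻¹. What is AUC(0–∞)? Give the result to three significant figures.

Trapezoidal AUC_0→10.5:
  [0→6]: (0.00+10.88)/2 × 6 = 32.64
  [6→8]: (10.88+9.78)/2 × 2 = 20.66
  [8→8.5]: (9.78+9.45)/2 × 0.5 = 4.8075
  [8.5→10.5]: (9.45+8.11)/2 × 2 = 17.56
  Sum = 75.6675 mg/L·hr
Extrapolated tail: C_last / k_e = 8.11 / 0.095 = 85.368
AUC_0→∞ = 75.6675 + 85.368 = 161.0355 mg/L·hr

AUC = 161 mg/L·hr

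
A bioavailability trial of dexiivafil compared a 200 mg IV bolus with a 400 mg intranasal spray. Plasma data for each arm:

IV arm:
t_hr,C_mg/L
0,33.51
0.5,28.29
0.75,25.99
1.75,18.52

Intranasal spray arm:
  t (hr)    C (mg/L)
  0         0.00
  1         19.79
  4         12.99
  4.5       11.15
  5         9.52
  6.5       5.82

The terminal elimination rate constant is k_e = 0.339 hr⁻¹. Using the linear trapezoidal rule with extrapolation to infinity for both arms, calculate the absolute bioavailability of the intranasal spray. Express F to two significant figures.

Trapezoidal AUC_0→1.75 (IV):
  [0→0.5]: (33.51+28.29)/2 × 0.5 = 15.45
  [0.5→0.75]: (28.29+25.99)/2 × 0.25 = 6.785
  [0.75→1.75]: (25.99+18.52)/2 × 1 = 22.255
  Sum = 44.49 mg/L·hr
IV tail: 18.52/0.339 = 54.631; AUC_iv,0→∞ = 44.49 + 54.631 = 99.121 mg/L·hr
Trapezoidal AUC_0→6.5 (intranasal spray):
  [0→1]: (0.00+19.79)/2 × 1 = 9.895
  [1→4]: (19.79+12.99)/2 × 3 = 49.17
  [4→4.5]: (12.99+11.15)/2 × 0.5 = 6.035
  [4.5→5]: (11.15+9.52)/2 × 0.5 = 5.1675
  [5→6.5]: (9.52+5.82)/2 × 1.5 = 11.505
  Sum = 81.7725 mg/L·hr
intranasal spray tail: 5.82/0.339 = 17.168; AUC_ev,0→∞ = 81.7725 + 17.168 = 98.9405 mg/L·hr
F = (AUC_ev/D_ev)/(AUC_iv/D_iv) = (98.9405/400)/(99.121/200) = 0.24735125/0.495605 = 0.4991

F = 0.50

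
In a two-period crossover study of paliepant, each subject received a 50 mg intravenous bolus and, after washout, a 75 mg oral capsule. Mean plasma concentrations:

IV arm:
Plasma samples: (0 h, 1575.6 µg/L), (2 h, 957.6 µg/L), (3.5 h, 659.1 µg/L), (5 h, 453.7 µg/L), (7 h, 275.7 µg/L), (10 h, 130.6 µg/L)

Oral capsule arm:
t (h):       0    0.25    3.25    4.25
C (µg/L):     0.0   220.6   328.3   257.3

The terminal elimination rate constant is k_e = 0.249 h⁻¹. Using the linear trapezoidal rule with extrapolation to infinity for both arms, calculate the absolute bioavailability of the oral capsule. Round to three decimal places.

F = 0.225

Trapezoidal AUC_0→10 (IV):
  [0→2]: (1575.6+957.6)/2 × 2 = 2533.2
  [2→3.5]: (957.6+659.1)/2 × 1.5 = 1212.525
  [3.5→5]: (659.1+453.7)/2 × 1.5 = 834.6
  [5→7]: (453.7+275.7)/2 × 2 = 729.4
  [7→10]: (275.7+130.6)/2 × 3 = 609.45
  Sum = 5919.175 µg/L·h
IV tail: 130.6/0.249 = 524.498; AUC_iv,0→∞ = 5919.175 + 524.498 = 6443.673 µg/L·h
Trapezoidal AUC_0→4.25 (oral capsule):
  [0→0.25]: (0.0+220.6)/2 × 0.25 = 27.575
  [0.25→3.25]: (220.6+328.3)/2 × 3 = 823.35
  [3.25→4.25]: (328.3+257.3)/2 × 1 = 292.8
  Sum = 1143.725 µg/L·h
oral capsule tail: 257.3/0.249 = 1033.333; AUC_ev,0→∞ = 1143.725 + 1033.333 = 2177.058 µg/L·h
F = (AUC_ev/D_ev)/(AUC_iv/D_iv) = (2177.058/75)/(6443.673/50) = 29.02744/128.87346 = 0.2252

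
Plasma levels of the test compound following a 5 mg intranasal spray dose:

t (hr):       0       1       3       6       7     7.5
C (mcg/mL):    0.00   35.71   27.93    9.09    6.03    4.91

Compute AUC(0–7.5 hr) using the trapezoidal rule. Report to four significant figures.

Trapezoidal AUC_0→7.5:
  [0→1]: (0.00+35.71)/2 × 1 = 17.855
  [1→3]: (35.71+27.93)/2 × 2 = 63.64
  [3→6]: (27.93+9.09)/2 × 3 = 55.53
  [6→7]: (9.09+6.03)/2 × 1 = 7.56
  [7→7.5]: (6.03+4.91)/2 × 0.5 = 2.735
  Sum = 147.32 mcg/mL·hr

AUC = 147.3 mcg/mL·hr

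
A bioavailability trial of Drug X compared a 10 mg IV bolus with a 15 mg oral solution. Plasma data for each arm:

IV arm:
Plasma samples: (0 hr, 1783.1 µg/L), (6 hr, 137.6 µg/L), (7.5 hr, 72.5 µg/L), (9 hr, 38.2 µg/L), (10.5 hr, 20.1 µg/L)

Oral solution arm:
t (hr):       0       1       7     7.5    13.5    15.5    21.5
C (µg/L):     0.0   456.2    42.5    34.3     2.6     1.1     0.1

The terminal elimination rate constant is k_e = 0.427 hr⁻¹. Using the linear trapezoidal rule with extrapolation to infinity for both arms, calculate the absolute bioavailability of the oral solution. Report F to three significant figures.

Trapezoidal AUC_0→10.5 (IV):
  [0→6]: (1783.1+137.6)/2 × 6 = 5762.1
  [6→7.5]: (137.6+72.5)/2 × 1.5 = 157.575
  [7.5→9]: (72.5+38.2)/2 × 1.5 = 83.025
  [9→10.5]: (38.2+20.1)/2 × 1.5 = 43.725
  Sum = 6046.425 µg/L·hr
IV tail: 20.1/0.427 = 47.073; AUC_iv,0→∞ = 6046.425 + 47.073 = 6093.498 µg/L·hr
Trapezoidal AUC_0→21.5 (oral solution):
  [0→1]: (0.0+456.2)/2 × 1 = 228.1
  [1→7]: (456.2+42.5)/2 × 6 = 1496.1
  [7→7.5]: (42.5+34.3)/2 × 0.5 = 19.2
  [7.5→13.5]: (34.3+2.6)/2 × 6 = 110.7
  [13.5→15.5]: (2.6+1.1)/2 × 2 = 3.7
  [15.5→21.5]: (1.1+0.1)/2 × 6 = 3.6
  Sum = 1861.4 µg/L·hr
oral solution tail: 0.1/0.427 = 0.234; AUC_ev,0→∞ = 1861.4 + 0.234 = 1861.634 µg/L·hr
F = (AUC_ev/D_ev)/(AUC_iv/D_iv) = (1861.634/15)/(6093.498/10) = 124.109/609.3498 = 0.2037

F = 0.204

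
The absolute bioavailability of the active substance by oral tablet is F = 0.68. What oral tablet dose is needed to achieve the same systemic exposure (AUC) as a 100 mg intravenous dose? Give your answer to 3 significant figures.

D_oral = 147 mg

For equal systemic exposure: F × D_ev = D_iv
D_ev = D_iv / F = 100 / 0.68 = 147.059 mg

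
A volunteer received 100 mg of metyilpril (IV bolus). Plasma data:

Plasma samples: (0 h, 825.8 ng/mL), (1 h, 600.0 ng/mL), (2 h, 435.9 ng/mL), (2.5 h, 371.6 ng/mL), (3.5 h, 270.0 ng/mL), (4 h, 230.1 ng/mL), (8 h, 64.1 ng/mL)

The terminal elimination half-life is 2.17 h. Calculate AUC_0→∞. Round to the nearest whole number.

AUC = 2668 ng/mL·h

Trapezoidal AUC_0→8:
  [0→1]: (825.8+600.0)/2 × 1 = 712.9
  [1→2]: (600.0+435.9)/2 × 1 = 517.95
  [2→2.5]: (435.9+371.6)/2 × 0.5 = 201.875
  [2.5→3.5]: (371.6+270.0)/2 × 1 = 320.8
  [3.5→4]: (270.0+230.1)/2 × 0.5 = 125.025
  [4→8]: (230.1+64.1)/2 × 4 = 588.4
  Sum = 2466.95 ng/mL·h
k_e = ln2 / t½ = 0.693147 / 2.17 = 0.3194 h^-1
Extrapolated tail: C_last / k_e = 64.1 / 0.3194 = 200.689
AUC_0→∞ = 2466.95 + 200.689 = 2667.639 ng/mL·h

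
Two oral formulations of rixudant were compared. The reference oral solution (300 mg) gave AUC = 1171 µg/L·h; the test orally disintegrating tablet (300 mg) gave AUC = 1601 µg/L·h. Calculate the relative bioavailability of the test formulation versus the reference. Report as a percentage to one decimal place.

F_rel = (AUC_test/D_test) / (AUC_ref/D_ref)
      = (1601/300) / (1171/300)
      = 5.33667 / 3.90333 = 1.3672 = 136.72%

F_rel = 136.7%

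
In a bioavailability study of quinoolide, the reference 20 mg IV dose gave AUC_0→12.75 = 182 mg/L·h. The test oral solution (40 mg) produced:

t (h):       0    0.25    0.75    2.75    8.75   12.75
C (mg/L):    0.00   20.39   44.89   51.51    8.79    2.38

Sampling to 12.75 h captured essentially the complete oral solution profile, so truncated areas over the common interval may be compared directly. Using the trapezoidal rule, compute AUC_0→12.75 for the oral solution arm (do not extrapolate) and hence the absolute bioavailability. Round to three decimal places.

Trapezoidal AUC_0→12.75 (oral solution):
  [0→0.25]: (0.00+20.39)/2 × 0.25 = 2.54875
  [0.25→0.75]: (20.39+44.89)/2 × 0.5 = 16.32
  [0.75→2.75]: (44.89+51.51)/2 × 2 = 96.4
  [2.75→8.75]: (51.51+8.79)/2 × 6 = 180.9
  [8.75→12.75]: (8.79+2.38)/2 × 4 = 22.34
  Sum = 318.50875 mg/L·h
F = (AUC_ev/D_ev)/(AUC_iv/D_iv) = (318.50875/40)/(182/20) = 7.96272/9.1 = 0.8750

F = 0.875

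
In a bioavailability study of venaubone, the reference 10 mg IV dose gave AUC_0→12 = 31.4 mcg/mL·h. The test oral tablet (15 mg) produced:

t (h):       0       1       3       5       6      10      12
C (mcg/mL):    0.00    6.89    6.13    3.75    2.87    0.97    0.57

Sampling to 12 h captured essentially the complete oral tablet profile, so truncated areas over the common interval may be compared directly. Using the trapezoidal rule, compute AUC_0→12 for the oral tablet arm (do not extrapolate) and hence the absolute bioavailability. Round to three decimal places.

F = 0.825

Trapezoidal AUC_0→12 (oral tablet):
  [0→1]: (0.00+6.89)/2 × 1 = 3.445
  [1→3]: (6.89+6.13)/2 × 2 = 13.02
  [3→5]: (6.13+3.75)/2 × 2 = 9.88
  [5→6]: (3.75+2.87)/2 × 1 = 3.31
  [6→10]: (2.87+0.97)/2 × 4 = 7.68
  [10→12]: (0.97+0.57)/2 × 2 = 1.54
  Sum = 38.875 mcg/mL·h
F = (AUC_ev/D_ev)/(AUC_iv/D_iv) = (38.875/15)/(31.4/10) = 2.59167/3.14 = 0.8254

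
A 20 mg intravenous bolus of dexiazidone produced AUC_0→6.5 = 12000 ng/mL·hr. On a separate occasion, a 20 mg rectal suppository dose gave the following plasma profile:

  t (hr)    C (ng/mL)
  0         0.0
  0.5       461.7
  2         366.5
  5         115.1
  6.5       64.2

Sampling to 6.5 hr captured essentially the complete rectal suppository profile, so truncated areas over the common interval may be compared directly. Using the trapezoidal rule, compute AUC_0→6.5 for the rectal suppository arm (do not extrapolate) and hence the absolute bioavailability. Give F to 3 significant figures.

F = 0.133

Trapezoidal AUC_0→6.5 (rectal suppository):
  [0→0.5]: (0.0+461.7)/2 × 0.5 = 115.425
  [0.5→2]: (461.7+366.5)/2 × 1.5 = 621.15
  [2→5]: (366.5+115.1)/2 × 3 = 722.4
  [5→6.5]: (115.1+64.2)/2 × 1.5 = 134.475
  Sum = 1593.45 ng/mL·hr
F = (AUC_ev/D_ev)/(AUC_iv/D_iv) = (1593.45/20)/(12000/20) = 79.6725/600 = 0.1328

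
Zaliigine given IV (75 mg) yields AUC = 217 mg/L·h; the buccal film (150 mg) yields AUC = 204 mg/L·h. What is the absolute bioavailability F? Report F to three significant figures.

F = (AUC_ev / D_ev) / (AUC_iv / D_iv)
  = (204/150) / (217/75)
  = 1.36 / 2.89333 = 0.4700

F = 0.470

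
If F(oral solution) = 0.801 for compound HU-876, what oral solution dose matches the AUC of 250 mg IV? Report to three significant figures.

D_oral = 312 mg

For equal systemic exposure: F × D_ev = D_iv
D_ev = D_iv / F = 250 / 0.801 = 312.11 mg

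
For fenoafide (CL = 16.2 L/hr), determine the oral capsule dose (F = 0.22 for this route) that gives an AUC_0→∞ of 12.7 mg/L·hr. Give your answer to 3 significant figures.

Dose = 935 mg

Dose = CL × AUC_0→∞ / F
     = 16.2 × 12.7 / 0.22 = 935.182 mg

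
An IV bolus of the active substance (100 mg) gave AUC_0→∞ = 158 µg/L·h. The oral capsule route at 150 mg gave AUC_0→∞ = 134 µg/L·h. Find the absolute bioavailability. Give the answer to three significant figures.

F = (AUC_ev / D_ev) / (AUC_iv / D_iv)
  = (134/150) / (158/100)
  = 0.893333 / 1.58 = 0.5654

F = 0.565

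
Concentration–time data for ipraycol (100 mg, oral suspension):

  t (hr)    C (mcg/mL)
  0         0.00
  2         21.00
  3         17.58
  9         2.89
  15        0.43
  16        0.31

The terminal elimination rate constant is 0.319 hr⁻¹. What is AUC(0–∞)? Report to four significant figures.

Trapezoidal AUC_0→16:
  [0→2]: (0.00+21.00)/2 × 2 = 21.0
  [2→3]: (21.00+17.58)/2 × 1 = 19.29
  [3→9]: (17.58+2.89)/2 × 6 = 61.41
  [9→15]: (2.89+0.43)/2 × 6 = 9.96
  [15→16]: (0.43+0.31)/2 × 1 = 0.37
  Sum = 112.03 mcg/mL·hr
Extrapolated tail: C_last / k_e = 0.31 / 0.319 = 0.972
AUC_0→∞ = 112.03 + 0.972 = 113.002 mcg/mL·hr

AUC = 113.0 mcg/mL·hr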